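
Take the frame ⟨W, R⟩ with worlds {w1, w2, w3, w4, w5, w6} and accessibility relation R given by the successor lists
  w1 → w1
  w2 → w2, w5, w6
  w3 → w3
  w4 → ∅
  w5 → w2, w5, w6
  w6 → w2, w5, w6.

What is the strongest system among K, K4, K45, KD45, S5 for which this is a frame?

K45

Transitive (axiom 4): yes — every two-step R-path is closed by a direct edge.
Euclidean (axiom 5): yes — any two successors of a common world are R-related.
Serial (axiom D): no — w4 has no R-successor.
Reflexive (axiom T): no — w4 is not related to itself.
So F validates K, K4, K45; KD45 would additionally require R to be serial. The strongest is K45.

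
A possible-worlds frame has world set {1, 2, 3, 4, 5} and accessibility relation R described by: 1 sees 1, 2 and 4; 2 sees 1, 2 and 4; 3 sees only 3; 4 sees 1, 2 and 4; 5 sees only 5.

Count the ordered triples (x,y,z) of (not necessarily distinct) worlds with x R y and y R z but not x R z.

0

R is transitive; there are no such tuples.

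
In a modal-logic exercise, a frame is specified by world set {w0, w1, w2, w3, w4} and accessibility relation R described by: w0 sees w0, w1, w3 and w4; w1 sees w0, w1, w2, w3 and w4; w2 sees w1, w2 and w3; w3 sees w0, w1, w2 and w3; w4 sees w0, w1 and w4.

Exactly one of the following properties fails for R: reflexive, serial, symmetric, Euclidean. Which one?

Euclidean

Reflexive: yes — every world is R-related to itself.
Serial: yes — every world has a successor (e.g. w0 R w0).
Symmetric: yes — every pair in R has its reverse in R.
Euclidean: no — w0 R w3 and w0 R w4, but not w3 R w4.
Only Euclidean fails.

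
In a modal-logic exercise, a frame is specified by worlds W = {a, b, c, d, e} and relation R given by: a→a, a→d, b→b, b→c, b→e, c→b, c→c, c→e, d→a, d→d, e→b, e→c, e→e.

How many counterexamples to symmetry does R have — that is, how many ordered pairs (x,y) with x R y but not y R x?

0

R is symmetric; there are no such tuples.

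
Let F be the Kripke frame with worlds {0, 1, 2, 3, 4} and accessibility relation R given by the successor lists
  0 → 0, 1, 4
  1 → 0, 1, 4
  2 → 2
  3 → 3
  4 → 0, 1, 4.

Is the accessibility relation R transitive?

Yes

Transitive: yes — every two-step R-path is closed by a direct edge.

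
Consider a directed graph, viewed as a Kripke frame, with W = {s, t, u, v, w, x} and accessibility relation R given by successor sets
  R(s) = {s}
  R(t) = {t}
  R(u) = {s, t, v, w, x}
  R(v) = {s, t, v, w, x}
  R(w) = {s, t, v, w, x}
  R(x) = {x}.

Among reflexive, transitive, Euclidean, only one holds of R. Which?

transitive

Reflexive: no — u is not related to itself.
Transitive: yes — every two-step R-path is closed by a direct edge.
Euclidean: no — u R s and u R t, but not s R t.
Only transitive holds.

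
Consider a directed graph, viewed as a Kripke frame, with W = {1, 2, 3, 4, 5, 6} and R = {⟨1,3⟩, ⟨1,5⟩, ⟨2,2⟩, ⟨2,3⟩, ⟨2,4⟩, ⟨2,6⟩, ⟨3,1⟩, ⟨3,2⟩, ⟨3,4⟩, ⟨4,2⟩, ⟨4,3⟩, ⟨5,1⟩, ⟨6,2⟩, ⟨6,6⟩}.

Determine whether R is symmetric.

Yes

Symmetric: yes — every pair in R has its reverse in R.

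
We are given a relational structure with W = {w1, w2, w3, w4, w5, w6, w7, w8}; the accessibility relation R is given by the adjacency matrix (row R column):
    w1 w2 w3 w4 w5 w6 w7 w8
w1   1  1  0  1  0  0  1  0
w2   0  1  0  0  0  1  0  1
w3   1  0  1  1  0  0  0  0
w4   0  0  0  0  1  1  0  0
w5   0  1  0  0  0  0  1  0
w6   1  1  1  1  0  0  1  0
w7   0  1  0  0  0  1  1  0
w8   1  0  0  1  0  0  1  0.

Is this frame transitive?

Transitive: no — w1 R w2 and w2 R w6, but not w1 R w6.

No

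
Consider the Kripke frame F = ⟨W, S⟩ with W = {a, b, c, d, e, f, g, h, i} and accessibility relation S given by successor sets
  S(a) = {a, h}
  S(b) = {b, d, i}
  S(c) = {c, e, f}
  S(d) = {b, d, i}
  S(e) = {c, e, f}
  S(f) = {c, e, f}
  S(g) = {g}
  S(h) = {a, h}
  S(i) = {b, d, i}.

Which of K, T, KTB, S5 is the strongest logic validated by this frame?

Reflexive (axiom T): yes — every world is S-related to itself.
Symmetric (axiom B): yes — every pair in S has its reverse in S.
Euclidean (axiom 5): yes — any two successors of a common world are S-related.
So F validates K, T, KTB, S5. The strongest is S5.

S5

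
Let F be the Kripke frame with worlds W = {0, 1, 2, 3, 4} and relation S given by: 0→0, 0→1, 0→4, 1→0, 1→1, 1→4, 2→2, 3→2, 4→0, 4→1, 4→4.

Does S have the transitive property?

Yes

Transitive: yes — every two-step S-path is closed by a direct edge.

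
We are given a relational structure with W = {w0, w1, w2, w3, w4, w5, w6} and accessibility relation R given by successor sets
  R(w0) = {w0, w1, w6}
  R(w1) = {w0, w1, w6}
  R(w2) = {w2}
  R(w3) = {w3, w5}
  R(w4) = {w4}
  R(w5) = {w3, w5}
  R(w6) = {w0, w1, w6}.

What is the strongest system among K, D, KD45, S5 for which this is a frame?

Serial (axiom D): yes — every world has a successor (e.g. w0 R w0).
Euclidean (axiom 5): yes — any two successors of a common world are R-related.
Transitive (axiom 4): yes — every two-step R-path is closed by a direct edge.
Reflexive (axiom T): yes — every world is R-related to itself.
So F validates K, D, KD45, S5. The strongest is S5.

S5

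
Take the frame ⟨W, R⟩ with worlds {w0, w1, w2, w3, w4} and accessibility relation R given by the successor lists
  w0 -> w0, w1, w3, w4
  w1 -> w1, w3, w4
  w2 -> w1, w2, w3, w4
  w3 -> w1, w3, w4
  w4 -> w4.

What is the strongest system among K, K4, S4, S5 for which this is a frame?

Transitive (axiom 4): yes — every two-step R-path is closed by a direct edge.
Reflexive (axiom T): yes — every world is R-related to itself.
Euclidean (axiom 5): no — w0 R w4 and w0 R w1, but not w4 R w1.
So F validates K, K4, S4; S5 would additionally require R to be Euclidean. The strongest is S4.

S4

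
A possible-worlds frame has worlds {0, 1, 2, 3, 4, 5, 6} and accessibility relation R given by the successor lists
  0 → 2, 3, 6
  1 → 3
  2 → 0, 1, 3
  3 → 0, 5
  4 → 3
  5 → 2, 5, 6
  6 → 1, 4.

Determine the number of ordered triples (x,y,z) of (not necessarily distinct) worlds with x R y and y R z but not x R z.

Enumerating: (0,2,0), (0,2,1), (0,3,0), (0,3,5), (0,6,1), (0,6,4), (1,3,0), (1,3,5), (2,0,2), (2,0,6), (2,3,5), (3,0,2), … and 13 more.
Total: 25.

25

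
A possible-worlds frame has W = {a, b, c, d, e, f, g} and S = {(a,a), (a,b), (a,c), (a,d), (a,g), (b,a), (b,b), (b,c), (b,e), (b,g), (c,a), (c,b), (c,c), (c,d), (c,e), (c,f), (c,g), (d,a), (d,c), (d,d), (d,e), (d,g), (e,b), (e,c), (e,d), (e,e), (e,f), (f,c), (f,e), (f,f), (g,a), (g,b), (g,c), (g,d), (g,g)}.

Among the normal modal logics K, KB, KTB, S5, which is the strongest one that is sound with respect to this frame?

KTB

Symmetric (axiom B): yes — every pair in S has its reverse in S.
Reflexive (axiom T): yes — every world is S-related to itself.
Euclidean (axiom 5): no — a S b and a S d, but not b S d.
So F validates K, KB, KTB; S5 would additionally require S to be Euclidean. The strongest is KTB.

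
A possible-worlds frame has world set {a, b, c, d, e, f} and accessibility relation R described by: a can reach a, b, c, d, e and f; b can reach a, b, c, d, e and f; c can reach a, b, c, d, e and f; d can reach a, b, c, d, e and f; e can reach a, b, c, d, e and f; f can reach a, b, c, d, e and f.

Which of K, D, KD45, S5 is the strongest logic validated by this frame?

S5

Serial (axiom D): yes — every world has a successor (e.g. a R a).
Euclidean (axiom 5): yes — any two successors of a common world are R-related.
Transitive (axiom 4): yes — every two-step R-path is closed by a direct edge.
Reflexive (axiom T): yes — every world is R-related to itself.
So F validates K, D, KD45, S5. The strongest is S5.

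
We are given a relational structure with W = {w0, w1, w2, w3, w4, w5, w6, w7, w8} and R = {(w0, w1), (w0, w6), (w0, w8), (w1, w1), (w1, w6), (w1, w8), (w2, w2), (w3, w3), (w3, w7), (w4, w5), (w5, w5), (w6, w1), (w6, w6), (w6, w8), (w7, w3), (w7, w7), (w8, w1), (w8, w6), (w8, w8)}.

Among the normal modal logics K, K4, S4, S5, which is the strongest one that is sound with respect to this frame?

Transitive (axiom 4): yes — every two-step R-path is closed by a direct edge.
Reflexive (axiom T): no — w0 is not related to itself.
Euclidean (axiom 5): yes — any two successors of a common world are R-related.
So F validates K, K4; S4 would additionally require R to be reflexive. The strongest is K4.

K4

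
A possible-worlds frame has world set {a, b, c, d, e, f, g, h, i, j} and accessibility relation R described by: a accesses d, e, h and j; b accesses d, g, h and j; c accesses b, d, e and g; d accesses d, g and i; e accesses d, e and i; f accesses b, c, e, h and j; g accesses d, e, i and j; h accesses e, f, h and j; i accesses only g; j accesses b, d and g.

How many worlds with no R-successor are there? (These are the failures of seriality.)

0

R is serial; there are no such worlds.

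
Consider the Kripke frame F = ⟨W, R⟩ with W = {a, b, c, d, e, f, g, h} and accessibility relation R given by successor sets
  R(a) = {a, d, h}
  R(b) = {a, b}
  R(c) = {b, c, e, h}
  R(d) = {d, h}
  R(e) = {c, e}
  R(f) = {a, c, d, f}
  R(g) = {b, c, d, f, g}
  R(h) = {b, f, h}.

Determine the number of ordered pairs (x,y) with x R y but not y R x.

Enumerating: (a,d), (a,h), (b,a), (c,b), (c,h), (d,h), (f,a), (f,c), (f,d), (g,b), (g,c), (g,d), (g,f), (h,b), (h,f).

15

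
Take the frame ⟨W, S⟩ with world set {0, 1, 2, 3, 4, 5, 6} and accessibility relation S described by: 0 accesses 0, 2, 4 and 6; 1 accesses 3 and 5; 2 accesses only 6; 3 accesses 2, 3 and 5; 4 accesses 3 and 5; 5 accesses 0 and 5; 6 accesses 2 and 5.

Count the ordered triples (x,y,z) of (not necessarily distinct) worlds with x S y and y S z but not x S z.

Enumerating: (0,4,3), (0,4,5), (0,6,5), (1,3,2), (1,5,0), (2,6,2), (2,6,5), (3,2,6), (3,5,0), (4,3,2), (4,5,0), (5,0,2), (5,0,4), (5,0,6), (6,2,6), (6,5,0).

16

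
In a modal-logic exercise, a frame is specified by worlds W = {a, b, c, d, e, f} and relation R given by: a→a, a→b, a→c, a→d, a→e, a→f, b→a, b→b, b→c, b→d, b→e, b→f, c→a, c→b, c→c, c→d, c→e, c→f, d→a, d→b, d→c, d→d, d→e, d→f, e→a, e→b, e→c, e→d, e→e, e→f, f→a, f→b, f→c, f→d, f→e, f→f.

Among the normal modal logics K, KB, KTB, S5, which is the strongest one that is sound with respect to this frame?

Symmetric (axiom B): yes — every pair in R has its reverse in R.
Reflexive (axiom T): yes — every world is R-related to itself.
Euclidean (axiom 5): yes — any two successors of a common world are R-related.
So F validates K, KB, KTB, S5. The strongest is S5.

S5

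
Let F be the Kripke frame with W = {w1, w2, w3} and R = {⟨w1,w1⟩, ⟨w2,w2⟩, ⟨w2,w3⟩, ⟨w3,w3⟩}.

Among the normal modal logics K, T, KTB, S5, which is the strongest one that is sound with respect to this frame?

T

Reflexive (axiom T): yes — every world is R-related to itself.
Symmetric (axiom B): no — w2 R w3 but not w3 R w2.
Euclidean (axiom 5): no — w2 R w3 and w2 R w2, but not w3 R w2.
So F validates K, T; KTB would additionally require R to be symmetric. The strongest is T.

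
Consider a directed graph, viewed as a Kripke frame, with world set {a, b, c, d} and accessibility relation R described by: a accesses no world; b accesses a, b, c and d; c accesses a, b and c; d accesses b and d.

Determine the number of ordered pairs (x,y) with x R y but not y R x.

2

Enumerating: (b,a), (c,a).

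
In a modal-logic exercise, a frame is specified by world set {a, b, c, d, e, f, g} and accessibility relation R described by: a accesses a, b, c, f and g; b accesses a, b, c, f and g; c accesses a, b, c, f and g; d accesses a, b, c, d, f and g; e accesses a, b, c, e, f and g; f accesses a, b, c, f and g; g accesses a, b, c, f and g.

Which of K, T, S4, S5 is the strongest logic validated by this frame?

S4

Reflexive (axiom T): yes — every world is R-related to itself.
Transitive (axiom 4): yes — every two-step R-path is closed by a direct edge.
Euclidean (axiom 5): no — d R a and d R d, but not a R d.
So F validates K, T, S4; S5 would additionally require R to be Euclidean. The strongest is S4.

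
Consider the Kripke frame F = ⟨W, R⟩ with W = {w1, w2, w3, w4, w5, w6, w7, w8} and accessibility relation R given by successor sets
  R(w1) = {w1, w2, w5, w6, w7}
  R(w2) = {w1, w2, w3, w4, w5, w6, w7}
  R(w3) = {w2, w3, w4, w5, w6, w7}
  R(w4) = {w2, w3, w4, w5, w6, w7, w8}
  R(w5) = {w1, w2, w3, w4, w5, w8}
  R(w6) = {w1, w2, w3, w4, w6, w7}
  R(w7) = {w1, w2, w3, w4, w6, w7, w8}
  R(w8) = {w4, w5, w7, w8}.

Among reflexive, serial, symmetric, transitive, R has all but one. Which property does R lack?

transitive

Reflexive: yes — every world is R-related to itself.
Serial: yes — every world has a successor (e.g. w1 R w1).
Symmetric: yes — every pair in R has its reverse in R.
Transitive: no — w1 R w2 and w2 R w3, but not w1 R w3.
Only transitive fails.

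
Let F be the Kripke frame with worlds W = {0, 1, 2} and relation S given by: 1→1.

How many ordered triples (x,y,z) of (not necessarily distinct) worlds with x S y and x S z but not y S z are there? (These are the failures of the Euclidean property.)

S is Euclidean; there are no such tuples.

0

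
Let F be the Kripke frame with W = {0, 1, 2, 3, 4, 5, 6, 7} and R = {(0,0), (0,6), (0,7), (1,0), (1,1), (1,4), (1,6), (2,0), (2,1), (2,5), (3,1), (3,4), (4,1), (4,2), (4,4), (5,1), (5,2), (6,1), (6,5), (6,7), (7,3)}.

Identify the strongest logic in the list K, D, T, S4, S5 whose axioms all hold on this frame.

Serial (axiom D): yes — every world has a successor (e.g. 0 R 0).
Reflexive (axiom T): no — 2 is not related to itself.
Transitive (axiom 4): no — 0 R 6 and 6 R 1, but not 0 R 1.
Euclidean (axiom 5): no — 0 R 7 and 0 R 6, but not 7 R 6.
So F validates K, D; T would additionally require R to be reflexive. The strongest is D.

D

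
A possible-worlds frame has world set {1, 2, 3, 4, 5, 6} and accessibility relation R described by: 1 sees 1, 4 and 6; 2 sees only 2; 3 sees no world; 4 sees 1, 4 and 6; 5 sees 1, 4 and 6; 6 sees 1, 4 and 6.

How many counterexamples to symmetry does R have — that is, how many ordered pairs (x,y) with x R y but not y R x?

3

Enumerating: (5,1), (5,4), (5,6).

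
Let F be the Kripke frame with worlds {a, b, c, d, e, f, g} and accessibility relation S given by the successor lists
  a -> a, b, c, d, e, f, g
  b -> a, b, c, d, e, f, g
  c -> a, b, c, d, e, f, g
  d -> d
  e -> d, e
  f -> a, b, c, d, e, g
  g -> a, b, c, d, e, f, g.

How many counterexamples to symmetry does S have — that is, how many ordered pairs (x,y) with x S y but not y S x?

11

Enumerating: (a,d), (a,e), (b,d), (b,e), (c,d), (c,e), (e,d), (f,d), (f,e), (g,d), (g,e).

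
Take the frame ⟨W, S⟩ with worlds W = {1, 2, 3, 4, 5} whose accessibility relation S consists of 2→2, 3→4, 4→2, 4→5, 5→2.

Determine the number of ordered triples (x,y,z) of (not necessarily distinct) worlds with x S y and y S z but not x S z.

2

Enumerating: (3,4,2), (3,4,5).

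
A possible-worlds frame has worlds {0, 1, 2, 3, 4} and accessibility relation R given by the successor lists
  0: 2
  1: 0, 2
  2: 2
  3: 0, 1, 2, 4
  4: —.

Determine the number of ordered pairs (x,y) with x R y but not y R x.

7

Enumerating: (0,2), (1,0), (1,2), (3,0), (3,1), (3,2), (3,4).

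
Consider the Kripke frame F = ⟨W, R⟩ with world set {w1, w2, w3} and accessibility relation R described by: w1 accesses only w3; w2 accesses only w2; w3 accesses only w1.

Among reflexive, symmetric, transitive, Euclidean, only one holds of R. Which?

symmetric

Reflexive: no — w1 is not related to itself.
Symmetric: yes — every pair in R has its reverse in R.
Transitive: no — w1 R w3 and w3 R w1, but not w1 R w1.
Euclidean: no — w1 R w3 and w1 R w3, but not w3 R w3.
Only symmetric holds.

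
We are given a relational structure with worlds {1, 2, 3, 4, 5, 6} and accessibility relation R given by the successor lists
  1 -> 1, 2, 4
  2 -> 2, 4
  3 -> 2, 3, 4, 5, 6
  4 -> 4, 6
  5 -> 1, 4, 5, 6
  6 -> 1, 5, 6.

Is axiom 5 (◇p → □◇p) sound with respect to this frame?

The schema 5 characterises exactly the Euclidean frames.
Euclidean: no — 1 R 4 and 1 R 2, but not 4 R 2.

No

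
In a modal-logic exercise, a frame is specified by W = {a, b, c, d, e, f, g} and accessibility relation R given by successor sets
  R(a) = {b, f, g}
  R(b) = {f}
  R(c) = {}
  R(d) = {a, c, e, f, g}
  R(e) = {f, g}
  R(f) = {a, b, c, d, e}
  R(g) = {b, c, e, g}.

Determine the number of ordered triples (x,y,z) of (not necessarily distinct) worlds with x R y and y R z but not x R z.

32

Enumerating: (a,f,a), (a,f,c), (a,f,d), (a,f,e), (a,g,c), (a,g,e), (b,f,a), (b,f,b), (b,f,c), (b,f,d), (b,f,e), (d,a,b), … and 20 more.
Total: 32.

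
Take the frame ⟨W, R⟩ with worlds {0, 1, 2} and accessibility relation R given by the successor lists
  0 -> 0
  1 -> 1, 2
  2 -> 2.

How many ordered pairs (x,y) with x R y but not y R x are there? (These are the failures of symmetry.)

Enumerating: (1,2).

1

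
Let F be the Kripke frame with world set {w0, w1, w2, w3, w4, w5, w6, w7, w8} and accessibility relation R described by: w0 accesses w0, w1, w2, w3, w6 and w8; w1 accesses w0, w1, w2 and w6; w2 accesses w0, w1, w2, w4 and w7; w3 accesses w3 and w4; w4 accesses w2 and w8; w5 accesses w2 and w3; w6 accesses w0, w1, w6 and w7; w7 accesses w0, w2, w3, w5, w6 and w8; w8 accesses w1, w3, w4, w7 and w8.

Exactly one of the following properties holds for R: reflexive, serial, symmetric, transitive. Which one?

Reflexive: no — w4 is not related to itself.
Serial: yes — every world has a successor (e.g. w0 R w0).
Symmetric: no — w0 R w3 but not w3 R w0.
Transitive: no — w0 R w2 and w2 R w4, but not w0 R w4.
Only serial holds.

serial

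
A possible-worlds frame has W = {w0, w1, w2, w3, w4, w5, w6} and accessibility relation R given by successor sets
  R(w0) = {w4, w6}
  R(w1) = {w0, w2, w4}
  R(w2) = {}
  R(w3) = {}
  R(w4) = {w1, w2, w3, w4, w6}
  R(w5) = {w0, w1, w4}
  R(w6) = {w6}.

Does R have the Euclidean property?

Euclidean: no — w0 R w6 and w0 R w4, but not w6 R w4.

No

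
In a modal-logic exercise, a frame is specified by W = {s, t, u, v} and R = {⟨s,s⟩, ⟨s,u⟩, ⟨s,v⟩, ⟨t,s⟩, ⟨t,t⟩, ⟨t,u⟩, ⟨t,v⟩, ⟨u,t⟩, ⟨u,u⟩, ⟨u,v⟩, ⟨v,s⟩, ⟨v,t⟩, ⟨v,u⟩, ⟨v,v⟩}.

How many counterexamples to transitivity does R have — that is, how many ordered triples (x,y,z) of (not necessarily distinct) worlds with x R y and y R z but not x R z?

4

Enumerating: (s,u,t), (s,v,t), (u,t,s), (u,v,s).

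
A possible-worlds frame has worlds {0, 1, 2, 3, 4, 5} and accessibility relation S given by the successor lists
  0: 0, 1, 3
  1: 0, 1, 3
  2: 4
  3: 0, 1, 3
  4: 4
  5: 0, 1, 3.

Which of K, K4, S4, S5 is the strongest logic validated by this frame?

Transitive (axiom 4): yes — every two-step S-path is closed by a direct edge.
Reflexive (axiom T): no — 2 is not related to itself.
Euclidean (axiom 5): yes — any two successors of a common world are S-related.
So F validates K, K4; S4 would additionally require S to be reflexive. The strongest is K4.

K4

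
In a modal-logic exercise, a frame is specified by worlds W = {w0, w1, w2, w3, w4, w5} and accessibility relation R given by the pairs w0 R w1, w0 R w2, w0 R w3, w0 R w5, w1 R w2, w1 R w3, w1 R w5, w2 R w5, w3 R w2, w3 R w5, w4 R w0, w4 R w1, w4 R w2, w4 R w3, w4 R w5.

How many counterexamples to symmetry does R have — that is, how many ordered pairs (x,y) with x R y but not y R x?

Enumerating: (w0,w1), (w0,w2), (w0,w3), (w0,w5), (w1,w2), (w1,w3), (w1,w5), (w2,w5), (w3,w2), (w3,w5), (w4,w0), (w4,w1), (w4,w2), (w4,w3), (w4,w5).

15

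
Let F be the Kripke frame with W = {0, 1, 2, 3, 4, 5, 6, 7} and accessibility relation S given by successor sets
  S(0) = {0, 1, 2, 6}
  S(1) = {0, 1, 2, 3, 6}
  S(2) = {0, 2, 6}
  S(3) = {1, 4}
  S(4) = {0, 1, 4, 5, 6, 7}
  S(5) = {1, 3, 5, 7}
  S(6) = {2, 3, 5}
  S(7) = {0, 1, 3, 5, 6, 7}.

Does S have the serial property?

Yes

Serial: yes — every world has a successor (e.g. 0 S 0).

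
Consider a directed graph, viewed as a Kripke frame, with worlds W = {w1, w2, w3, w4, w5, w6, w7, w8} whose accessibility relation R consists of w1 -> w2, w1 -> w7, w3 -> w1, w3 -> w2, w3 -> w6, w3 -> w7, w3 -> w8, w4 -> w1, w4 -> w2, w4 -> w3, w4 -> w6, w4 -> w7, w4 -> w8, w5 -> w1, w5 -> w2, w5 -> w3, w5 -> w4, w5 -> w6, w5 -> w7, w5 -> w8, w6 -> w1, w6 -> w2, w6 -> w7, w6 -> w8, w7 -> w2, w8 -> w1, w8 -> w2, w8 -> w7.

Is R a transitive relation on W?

Transitive: yes — every two-step R-path is closed by a direct edge.

Yes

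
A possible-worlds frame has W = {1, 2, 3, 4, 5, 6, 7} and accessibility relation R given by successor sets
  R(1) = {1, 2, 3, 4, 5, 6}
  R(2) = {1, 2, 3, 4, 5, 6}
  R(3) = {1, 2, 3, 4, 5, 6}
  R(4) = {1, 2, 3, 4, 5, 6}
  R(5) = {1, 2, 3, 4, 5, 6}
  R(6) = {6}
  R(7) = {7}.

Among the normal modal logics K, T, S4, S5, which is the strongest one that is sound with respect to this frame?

S4

Reflexive (axiom T): yes — every world is R-related to itself.
Transitive (axiom 4): yes — every two-step R-path is closed by a direct edge.
Euclidean (axiom 5): no — 1 R 6 and 1 R 2, but not 6 R 2.
So F validates K, T, S4; S5 would additionally require R to be Euclidean. The strongest is S4.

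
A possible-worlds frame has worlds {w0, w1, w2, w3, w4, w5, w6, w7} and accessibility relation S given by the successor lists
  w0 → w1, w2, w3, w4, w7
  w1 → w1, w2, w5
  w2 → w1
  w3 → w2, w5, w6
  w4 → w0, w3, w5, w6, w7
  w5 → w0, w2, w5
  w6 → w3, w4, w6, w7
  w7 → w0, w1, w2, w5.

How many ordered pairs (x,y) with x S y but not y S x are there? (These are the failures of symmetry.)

15

Enumerating: (w0,w1), (w0,w2), (w0,w3), (w1,w5), (w3,w2), (w3,w5), (w4,w3), (w4,w5), (w4,w7), (w5,w0), (w5,w2), (w6,w7), (w7,w1), (w7,w2), (w7,w5).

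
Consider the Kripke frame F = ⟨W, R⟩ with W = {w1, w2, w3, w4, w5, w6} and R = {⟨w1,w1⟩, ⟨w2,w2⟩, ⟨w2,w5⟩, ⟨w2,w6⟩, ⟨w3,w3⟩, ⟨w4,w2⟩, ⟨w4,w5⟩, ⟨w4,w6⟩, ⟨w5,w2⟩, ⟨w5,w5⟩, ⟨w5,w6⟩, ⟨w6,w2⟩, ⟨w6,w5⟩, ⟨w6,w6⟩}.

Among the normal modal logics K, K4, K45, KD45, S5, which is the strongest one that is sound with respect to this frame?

Transitive (axiom 4): yes — every two-step R-path is closed by a direct edge.
Euclidean (axiom 5): yes — any two successors of a common world are R-related.
Serial (axiom D): yes — every world has a successor (e.g. w1 R w1).
Reflexive (axiom T): no — w4 is not related to itself.
So F validates K, K4, K45, KD45; S5 would additionally require R to be reflexive. The strongest is KD45.

KD45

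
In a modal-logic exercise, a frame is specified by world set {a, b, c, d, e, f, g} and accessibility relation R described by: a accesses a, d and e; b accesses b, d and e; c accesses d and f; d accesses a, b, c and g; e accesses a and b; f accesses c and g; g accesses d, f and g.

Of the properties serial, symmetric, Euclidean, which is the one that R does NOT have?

Euclidean

Serial: yes — every world has a successor (e.g. a R a).
Symmetric: yes — every pair in R has its reverse in R.
Euclidean: no — a R d and a R e, but not d R e.
Only Euclidean fails.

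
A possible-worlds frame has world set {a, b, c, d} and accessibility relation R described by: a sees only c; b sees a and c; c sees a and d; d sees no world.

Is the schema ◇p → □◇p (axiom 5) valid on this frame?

No

Axiom 5 corresponds to the accessibility relation being Euclidean.
Euclidean: no — c R a and c R d, but not a R d.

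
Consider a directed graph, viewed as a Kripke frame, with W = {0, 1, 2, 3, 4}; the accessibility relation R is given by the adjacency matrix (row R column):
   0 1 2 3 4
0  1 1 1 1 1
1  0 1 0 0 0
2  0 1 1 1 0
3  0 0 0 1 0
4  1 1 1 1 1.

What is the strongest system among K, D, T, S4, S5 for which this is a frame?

Serial (axiom D): yes — every world has a successor (e.g. 0 R 0).
Reflexive (axiom T): yes — every world is R-related to itself.
Transitive (axiom 4): yes — every two-step R-path is closed by a direct edge.
Euclidean (axiom 5): no — 0 R 1 and 0 R 2, but not 1 R 2.
So F validates K, D, T, S4; S5 would additionally require R to be Euclidean. The strongest is S4.

S4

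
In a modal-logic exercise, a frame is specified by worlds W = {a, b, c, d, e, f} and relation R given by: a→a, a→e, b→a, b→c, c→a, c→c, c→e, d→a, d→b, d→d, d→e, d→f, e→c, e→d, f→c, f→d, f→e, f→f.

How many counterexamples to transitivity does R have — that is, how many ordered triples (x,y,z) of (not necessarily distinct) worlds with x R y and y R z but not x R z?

Enumerating: (a,e,c), (a,e,d), (b,a,e), (b,c,e), (c,e,d), (d,b,c), (d,e,c), (d,f,c), (e,c,a), (e,c,e), (e,d,a), (e,d,b), (e,d,e), (e,d,f), (f,c,a), (f,d,a), (f,d,b).

17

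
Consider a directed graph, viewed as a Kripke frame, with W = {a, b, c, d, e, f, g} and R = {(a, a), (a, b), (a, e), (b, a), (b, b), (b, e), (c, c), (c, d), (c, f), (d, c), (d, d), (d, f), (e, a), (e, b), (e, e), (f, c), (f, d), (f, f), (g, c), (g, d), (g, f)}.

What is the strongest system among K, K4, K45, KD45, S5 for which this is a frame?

KD45

Transitive (axiom 4): yes — every two-step R-path is closed by a direct edge.
Euclidean (axiom 5): yes — any two successors of a common world are R-related.
Serial (axiom D): yes — every world has a successor (e.g. a R a).
Reflexive (axiom T): no — g is not related to itself.
So F validates K, K4, K45, KD45; S5 would additionally require R to be reflexive. The strongest is KD45.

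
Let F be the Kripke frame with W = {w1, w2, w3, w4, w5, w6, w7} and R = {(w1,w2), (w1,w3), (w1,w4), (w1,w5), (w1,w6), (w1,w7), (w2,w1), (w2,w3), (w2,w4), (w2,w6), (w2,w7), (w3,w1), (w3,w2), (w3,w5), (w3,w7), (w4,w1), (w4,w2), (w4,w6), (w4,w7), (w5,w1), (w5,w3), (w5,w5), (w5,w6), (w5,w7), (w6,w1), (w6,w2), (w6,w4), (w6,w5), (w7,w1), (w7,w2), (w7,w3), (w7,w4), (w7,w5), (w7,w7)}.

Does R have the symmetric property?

Yes

Symmetric: yes — every pair in R has its reverse in R.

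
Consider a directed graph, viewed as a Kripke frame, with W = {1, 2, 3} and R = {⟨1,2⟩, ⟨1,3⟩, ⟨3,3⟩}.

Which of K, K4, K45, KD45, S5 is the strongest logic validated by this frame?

Transitive (axiom 4): yes — every two-step R-path is closed by a direct edge.
Euclidean (axiom 5): no — 1 R 2 and 1 R 3, but not 2 R 3.
Serial (axiom D): no — 2 has no R-successor.
Reflexive (axiom T): no — 1 is not related to itself.
So F validates K, K4; K45 would additionally require R to be Euclidean. The strongest is K4.

K4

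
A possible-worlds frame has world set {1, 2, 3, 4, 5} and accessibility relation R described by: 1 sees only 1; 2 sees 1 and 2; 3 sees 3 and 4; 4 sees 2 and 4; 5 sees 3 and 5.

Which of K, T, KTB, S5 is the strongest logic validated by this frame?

Reflexive (axiom T): yes — every world is R-related to itself.
Symmetric (axiom B): no — 2 R 1 but not 1 R 2.
Euclidean (axiom 5): no — 2 R 1 and 2 R 2, but not 1 R 2.
So F validates K, T; KTB would additionally require R to be symmetric. The strongest is T.

T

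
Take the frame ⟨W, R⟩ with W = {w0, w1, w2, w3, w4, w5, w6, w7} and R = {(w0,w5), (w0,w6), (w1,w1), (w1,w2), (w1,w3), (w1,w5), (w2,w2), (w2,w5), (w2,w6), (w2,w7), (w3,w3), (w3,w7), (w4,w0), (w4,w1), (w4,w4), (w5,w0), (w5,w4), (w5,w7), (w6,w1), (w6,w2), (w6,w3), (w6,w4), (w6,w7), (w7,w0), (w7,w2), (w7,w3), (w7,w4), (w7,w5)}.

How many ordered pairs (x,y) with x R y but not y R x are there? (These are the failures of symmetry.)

14

Enumerating: (w0,w6), (w1,w2), (w1,w3), (w1,w5), (w2,w5), (w4,w0), (w4,w1), (w5,w4), (w6,w1), (w6,w3), (w6,w4), (w6,w7), (w7,w0), (w7,w4).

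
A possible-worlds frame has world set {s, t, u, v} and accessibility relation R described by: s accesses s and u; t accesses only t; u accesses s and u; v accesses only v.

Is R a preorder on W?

Yes

Reflexive: yes — every world is R-related to itself.
Transitive: yes — every two-step R-path is closed by a direct edge.
So R is a preorder.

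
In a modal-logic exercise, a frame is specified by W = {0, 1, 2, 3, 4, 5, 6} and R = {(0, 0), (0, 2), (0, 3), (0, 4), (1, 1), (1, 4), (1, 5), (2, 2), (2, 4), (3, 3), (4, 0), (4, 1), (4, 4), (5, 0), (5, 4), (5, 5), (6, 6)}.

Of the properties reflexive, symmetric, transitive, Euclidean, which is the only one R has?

Reflexive: yes — every world is R-related to itself.
Symmetric: no — 0 R 2 but not 2 R 0.
Transitive: no — 0 R 4 and 4 R 1, but not 0 R 1.
Euclidean: no — 0 R 2 and 0 R 3, but not 2 R 3.
Only reflexive holds.

reflexive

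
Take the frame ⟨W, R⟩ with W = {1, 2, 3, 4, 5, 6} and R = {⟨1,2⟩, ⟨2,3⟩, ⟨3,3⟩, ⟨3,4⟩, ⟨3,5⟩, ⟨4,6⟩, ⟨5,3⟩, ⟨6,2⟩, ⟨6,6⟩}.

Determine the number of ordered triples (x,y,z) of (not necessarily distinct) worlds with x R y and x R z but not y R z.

Enumerating: (1,2,2), (3,4,3), (3,4,4), (3,4,5), (3,5,4), (3,5,5), (6,2,2), (6,2,6).

8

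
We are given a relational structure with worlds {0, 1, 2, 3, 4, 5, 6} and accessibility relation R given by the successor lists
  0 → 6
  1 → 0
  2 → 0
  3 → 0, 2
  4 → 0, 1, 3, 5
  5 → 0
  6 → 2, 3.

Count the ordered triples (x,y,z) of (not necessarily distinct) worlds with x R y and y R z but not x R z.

10

Enumerating: (0,6,2), (0,6,3), (1,0,6), (2,0,6), (3,0,6), (4,0,6), (4,3,2), (5,0,6), (6,2,0), (6,3,0).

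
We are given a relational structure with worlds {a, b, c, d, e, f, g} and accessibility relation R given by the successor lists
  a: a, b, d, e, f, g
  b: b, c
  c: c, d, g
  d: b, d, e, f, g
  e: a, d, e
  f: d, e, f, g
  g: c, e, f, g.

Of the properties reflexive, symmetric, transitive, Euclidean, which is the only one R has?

reflexive

Reflexive: yes — every world is R-related to itself.
Symmetric: no — a R b but not b R a.
Transitive: no — a R b and b R c, but not a R c.
Euclidean: no — a R b and a R d, but not b R d.
Only reflexive holds.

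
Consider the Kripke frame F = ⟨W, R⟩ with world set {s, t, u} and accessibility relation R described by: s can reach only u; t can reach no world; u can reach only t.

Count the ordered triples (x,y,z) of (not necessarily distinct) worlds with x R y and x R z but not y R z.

Enumerating: (s,u,u), (u,t,t).

2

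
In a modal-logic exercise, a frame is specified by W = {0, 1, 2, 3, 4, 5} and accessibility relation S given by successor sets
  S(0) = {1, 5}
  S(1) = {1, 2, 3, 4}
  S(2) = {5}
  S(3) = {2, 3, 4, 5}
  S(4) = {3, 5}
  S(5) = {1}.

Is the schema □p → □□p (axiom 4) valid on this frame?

No

By correspondence theory, 4 is valid on a frame iff S is transitive.
Transitive: no — 0 S 1 and 1 S 2, but not 0 S 2.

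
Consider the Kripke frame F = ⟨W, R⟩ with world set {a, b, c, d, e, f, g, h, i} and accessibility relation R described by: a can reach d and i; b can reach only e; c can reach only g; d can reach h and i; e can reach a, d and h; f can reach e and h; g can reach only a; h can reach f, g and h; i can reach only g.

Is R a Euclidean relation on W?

Euclidean: no — a R i and a R d, but not i R d.

No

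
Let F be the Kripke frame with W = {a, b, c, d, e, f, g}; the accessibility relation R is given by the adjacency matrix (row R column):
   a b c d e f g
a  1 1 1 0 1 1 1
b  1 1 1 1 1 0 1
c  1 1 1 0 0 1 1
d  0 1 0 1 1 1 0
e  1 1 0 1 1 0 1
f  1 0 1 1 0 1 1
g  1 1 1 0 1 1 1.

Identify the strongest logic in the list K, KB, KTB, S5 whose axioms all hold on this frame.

Symmetric (axiom B): yes — every pair in R has its reverse in R.
Reflexive (axiom T): yes — every world is R-related to itself.
Euclidean (axiom 5): no — a R b and a R f, but not b R f.
So F validates K, KB, KTB; S5 would additionally require R to be Euclidean. The strongest is KTB.

KTB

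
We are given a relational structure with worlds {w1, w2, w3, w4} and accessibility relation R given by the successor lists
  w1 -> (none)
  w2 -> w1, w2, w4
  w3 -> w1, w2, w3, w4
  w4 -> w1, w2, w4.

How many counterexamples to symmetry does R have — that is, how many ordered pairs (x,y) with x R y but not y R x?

Enumerating: (w2,w1), (w3,w1), (w3,w2), (w3,w4), (w4,w1).

5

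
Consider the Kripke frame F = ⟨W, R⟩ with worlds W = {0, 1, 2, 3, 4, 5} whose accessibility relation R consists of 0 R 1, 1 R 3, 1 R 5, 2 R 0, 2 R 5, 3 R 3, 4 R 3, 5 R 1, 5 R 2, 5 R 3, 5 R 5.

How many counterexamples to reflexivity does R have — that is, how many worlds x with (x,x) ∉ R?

Enumerating: 0, 1, 2, 4.

4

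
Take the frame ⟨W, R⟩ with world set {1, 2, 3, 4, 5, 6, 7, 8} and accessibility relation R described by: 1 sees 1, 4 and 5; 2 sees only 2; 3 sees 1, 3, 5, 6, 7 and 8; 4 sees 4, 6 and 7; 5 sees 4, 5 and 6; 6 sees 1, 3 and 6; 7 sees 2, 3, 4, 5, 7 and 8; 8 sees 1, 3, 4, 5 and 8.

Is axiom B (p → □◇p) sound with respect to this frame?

The schema B characterises exactly the symmetric frames.
Symmetric: no — 1 R 4 but not 4 R 1.

No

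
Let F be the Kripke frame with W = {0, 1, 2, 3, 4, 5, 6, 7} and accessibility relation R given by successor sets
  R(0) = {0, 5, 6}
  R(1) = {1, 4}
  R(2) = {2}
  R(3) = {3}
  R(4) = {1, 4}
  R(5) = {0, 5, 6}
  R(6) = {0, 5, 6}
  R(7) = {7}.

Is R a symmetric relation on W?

Symmetric: yes — every pair in R has its reverse in R.

Yes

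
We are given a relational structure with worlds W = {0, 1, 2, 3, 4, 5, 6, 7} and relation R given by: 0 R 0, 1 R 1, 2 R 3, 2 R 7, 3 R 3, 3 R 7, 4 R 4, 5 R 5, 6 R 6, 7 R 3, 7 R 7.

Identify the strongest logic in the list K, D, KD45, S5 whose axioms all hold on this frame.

Serial (axiom D): yes — every world has a successor (e.g. 0 R 0).
Euclidean (axiom 5): yes — any two successors of a common world are R-related.
Transitive (axiom 4): yes — every two-step R-path is closed by a direct edge.
Reflexive (axiom T): no — 2 is not related to itself.
So F validates K, D, KD45; S5 would additionally require R to be reflexive. The strongest is KD45.

KD45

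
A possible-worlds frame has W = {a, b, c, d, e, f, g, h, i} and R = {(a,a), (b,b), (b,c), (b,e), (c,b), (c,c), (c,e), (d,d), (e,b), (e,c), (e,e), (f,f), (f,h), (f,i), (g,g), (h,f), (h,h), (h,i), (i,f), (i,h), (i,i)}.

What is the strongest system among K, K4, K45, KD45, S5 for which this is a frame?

Transitive (axiom 4): yes — every two-step R-path is closed by a direct edge.
Euclidean (axiom 5): yes — any two successors of a common world are R-related.
Serial (axiom D): yes — every world has a successor (e.g. a R a).
Reflexive (axiom T): yes — every world is R-related to itself.
So F validates K, K4, K45, KD45, S5. The strongest is S5.

S5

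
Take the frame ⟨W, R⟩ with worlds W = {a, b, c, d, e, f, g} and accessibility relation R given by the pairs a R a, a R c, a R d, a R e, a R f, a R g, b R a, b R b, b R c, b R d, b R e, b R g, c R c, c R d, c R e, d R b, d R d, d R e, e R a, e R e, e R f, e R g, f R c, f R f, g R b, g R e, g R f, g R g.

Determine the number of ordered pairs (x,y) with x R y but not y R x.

Enumerating: (a,c), (a,d), (a,f), (a,g), (b,a), (b,c), (b,e), (c,d), (c,e), (d,e), (e,f), (f,c), (g,f).

13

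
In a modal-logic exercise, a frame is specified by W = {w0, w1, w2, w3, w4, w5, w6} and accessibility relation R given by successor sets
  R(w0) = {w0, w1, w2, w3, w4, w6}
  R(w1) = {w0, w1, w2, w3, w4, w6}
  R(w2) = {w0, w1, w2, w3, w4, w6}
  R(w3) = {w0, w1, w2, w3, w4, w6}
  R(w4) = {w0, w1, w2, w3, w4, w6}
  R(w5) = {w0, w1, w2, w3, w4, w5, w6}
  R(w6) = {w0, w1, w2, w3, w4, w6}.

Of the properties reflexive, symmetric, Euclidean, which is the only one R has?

reflexive

Reflexive: yes — every world is R-related to itself.
Symmetric: no — w5 R w0 but not w0 R w5.
Euclidean: no — w5 R w0 and w5 R w5, but not w0 R w5.
Only reflexive holds.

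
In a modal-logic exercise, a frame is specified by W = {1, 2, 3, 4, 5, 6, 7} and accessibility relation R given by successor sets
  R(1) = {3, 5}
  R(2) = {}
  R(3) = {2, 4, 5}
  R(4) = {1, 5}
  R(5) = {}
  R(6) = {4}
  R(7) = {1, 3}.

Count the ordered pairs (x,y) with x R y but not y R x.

Enumerating: (1,3), (1,5), (3,2), (3,4), (3,5), (4,1), (4,5), (6,4), (7,1), (7,3).

10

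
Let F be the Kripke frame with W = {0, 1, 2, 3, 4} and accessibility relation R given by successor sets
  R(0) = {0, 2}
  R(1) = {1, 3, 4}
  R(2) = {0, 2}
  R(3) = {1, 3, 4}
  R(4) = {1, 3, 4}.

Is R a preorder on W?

Reflexive: yes — every world is R-related to itself.
Transitive: yes — every two-step R-path is closed by a direct edge.
So R is a preorder.

Yes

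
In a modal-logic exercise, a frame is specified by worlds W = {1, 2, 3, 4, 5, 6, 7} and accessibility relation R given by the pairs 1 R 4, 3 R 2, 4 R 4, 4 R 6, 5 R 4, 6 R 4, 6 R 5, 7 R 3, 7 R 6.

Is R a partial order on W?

No

Reflexive: no — 1 is not related to itself.
Transitive: no — 1 R 4 and 4 R 6, but not 1 R 6.
Antisymmetric: no — 4 R 6 and 6 R 4 with 4 ≠ 6.
So R is not a partial order.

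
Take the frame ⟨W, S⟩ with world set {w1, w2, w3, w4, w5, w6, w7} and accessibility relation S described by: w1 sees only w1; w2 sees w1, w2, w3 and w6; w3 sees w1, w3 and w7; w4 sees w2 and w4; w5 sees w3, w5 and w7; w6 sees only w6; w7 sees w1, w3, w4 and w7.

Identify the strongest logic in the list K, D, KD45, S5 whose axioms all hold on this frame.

Serial (axiom D): yes — every world has a successor (e.g. w1 S w1).
Euclidean (axiom 5): no — w2 S w1 and w2 S w3, but not w1 S w3.
Transitive (axiom 4): no — w2 S w3 and w3 S w7, but not w2 S w7.
Reflexive (axiom T): yes — every world is S-related to itself.
So F validates K, D; KD45 would additionally require S to be Euclidean and transitive. The strongest is D.

D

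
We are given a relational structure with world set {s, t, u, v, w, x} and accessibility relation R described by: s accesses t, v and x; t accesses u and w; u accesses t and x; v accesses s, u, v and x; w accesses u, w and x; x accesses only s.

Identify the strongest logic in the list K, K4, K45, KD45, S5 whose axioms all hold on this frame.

K

Transitive (axiom 4): no — s R t and t R u, but not s R u.
Euclidean (axiom 5): no — s R t and s R v, but not t R v.
Serial (axiom D): yes — every world has a successor (e.g. s R t).
Reflexive (axiom T): no — s is not related to itself.
So F validates K; K4 would additionally require R to be transitive. The strongest is K.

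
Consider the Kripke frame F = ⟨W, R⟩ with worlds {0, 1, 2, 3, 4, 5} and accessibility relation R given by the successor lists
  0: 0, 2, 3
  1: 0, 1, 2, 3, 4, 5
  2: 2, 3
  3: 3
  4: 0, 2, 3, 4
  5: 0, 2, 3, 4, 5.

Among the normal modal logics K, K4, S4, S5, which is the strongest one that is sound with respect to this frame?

Transitive (axiom 4): yes — every two-step R-path is closed by a direct edge.
Reflexive (axiom T): yes — every world is R-related to itself.
Euclidean (axiom 5): no — 0 R 3 and 0 R 2, but not 3 R 2.
So F validates K, K4, S4; S5 would additionally require R to be Euclidean. The strongest is S4.

S4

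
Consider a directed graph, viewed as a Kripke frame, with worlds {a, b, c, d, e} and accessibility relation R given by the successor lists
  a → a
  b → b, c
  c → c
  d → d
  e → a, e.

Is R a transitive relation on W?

Yes

Transitive: yes — every two-step R-path is closed by a direct edge.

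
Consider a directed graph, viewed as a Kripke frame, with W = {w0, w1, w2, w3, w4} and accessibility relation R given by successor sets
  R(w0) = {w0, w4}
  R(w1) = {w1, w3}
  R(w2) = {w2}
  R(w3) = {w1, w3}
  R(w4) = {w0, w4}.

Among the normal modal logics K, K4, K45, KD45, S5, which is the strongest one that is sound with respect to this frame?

S5

Transitive (axiom 4): yes — every two-step R-path is closed by a direct edge.
Euclidean (axiom 5): yes — any two successors of a common world are R-related.
Serial (axiom D): yes — every world has a successor (e.g. w0 R w0).
Reflexive (axiom T): yes — every world is R-related to itself.
So F validates K, K4, K45, KD45, S5. The strongest is S5.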